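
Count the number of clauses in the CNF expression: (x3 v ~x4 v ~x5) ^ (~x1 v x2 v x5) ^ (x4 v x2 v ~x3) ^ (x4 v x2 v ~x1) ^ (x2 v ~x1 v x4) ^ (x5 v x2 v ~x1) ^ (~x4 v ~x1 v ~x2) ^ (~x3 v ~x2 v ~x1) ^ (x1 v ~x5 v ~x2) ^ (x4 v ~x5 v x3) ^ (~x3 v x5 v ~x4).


Each group enclosed in parentheses joined by ^ is one clause.
Counting the conjuncts: 11 clauses.

11


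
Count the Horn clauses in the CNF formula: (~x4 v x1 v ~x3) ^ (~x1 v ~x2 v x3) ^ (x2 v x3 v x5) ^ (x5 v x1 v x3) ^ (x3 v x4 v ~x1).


A Horn clause has at most one positive literal.
Clause 1: 1 positive lit(s) -> Horn
Clause 2: 1 positive lit(s) -> Horn
Clause 3: 3 positive lit(s) -> not Horn
Clause 4: 3 positive lit(s) -> not Horn
Clause 5: 2 positive lit(s) -> not Horn
Total Horn clauses = 2.

2


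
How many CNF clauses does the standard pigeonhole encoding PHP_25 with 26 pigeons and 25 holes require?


The PHP encoding has two parts:
1) At-least-one-hole clauses: 26 (one per pigeon, each with 25 literals).
2) At-most-one-pigeon-per-hole clauses: 25 holes * C(26,2) = 25 * 325 = 8125.
Total clauses = 26 + 8125 = 8151.

8151


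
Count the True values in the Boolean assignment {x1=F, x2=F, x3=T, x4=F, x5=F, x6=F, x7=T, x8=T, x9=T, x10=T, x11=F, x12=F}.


The weight is the number of variables assigned True.
True variables: x3, x7, x8, x9, x10.
Weight = 5.

5


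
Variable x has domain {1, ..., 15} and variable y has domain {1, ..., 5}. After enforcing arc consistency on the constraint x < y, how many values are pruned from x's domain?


For the constraint x < y, x needs a supporting value in y's domain.
x can be at most 4 (one less than y's maximum).
Valid x values from domain: 4 out of 15.
Pruned = 15 - 4 = 11.

11


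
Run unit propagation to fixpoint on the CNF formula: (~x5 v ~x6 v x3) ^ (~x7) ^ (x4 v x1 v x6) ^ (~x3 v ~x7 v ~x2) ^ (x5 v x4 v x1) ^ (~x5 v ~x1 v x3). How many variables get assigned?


Unit propagation repeatedly assigns the literal in any unit clause, then simplifies.
Assignments in order: x7 = F.
No further unit clauses remain.
Total variables assigned = 1.

1


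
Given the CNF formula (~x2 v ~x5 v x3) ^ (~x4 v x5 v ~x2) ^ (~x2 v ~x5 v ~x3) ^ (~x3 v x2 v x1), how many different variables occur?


Identify each distinct variable in the formula.
Variables found: x1, x2, x3, x4, x5.
Total distinct variables = 5.

5


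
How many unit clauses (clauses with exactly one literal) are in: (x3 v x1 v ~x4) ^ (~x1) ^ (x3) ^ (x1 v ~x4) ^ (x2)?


A unit clause contains exactly one literal.
Unit clauses found: (~x1), (x3), (x2).
Count = 3.

3


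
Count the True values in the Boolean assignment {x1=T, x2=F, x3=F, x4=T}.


The weight is the number of variables assigned True.
True variables: x1, x4.
Weight = 2.

2


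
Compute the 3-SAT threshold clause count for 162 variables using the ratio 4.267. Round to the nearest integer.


The 3-SAT phase transition occurs at approximately 4.267 clauses per variable.
m = 4.267 * 162 = 691.254.
Rounded to nearest integer: 691.

691


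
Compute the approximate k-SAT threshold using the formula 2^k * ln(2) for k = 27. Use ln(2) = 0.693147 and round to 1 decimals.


Using the asymptotic formula: threshold ~ 2^k * ln(2).
2^27 = 134217728.
134217728 * 0.693147 = 93032615.5.

93032615.5


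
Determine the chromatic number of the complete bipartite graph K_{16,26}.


K_{16,26} is bipartite by definition: the two parts are independent sets, with every edge crossing between them.
Color all vertices in one part with color 1 and all vertices in the other part with color 2.
Since the graph has at least one edge, one color does not suffice.
Chromatic number = 2.

2


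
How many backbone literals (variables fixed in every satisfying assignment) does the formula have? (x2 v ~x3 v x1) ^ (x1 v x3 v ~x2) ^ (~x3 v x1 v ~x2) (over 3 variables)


Find all satisfying assignments: 5 model(s).
Check which variables have the same value in every model.
No variable is fixed across all models.
Backbone size = 0.

0


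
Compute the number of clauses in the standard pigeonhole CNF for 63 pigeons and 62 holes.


The PHP encoding has two parts:
1) At-least-one-hole clauses: 63 (one per pigeon, each with 62 literals).
2) At-most-one-pigeon-per-hole clauses: 62 holes * C(63,2) = 62 * 1953 = 121086.
Total clauses = 63 + 121086 = 121149.

121149


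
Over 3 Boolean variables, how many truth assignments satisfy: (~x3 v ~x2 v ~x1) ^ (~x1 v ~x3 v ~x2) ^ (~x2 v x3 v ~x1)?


Enumerate all 8 truth assignments over 3 variables.
Test each against every clause.
Satisfying assignments found: 6.

6


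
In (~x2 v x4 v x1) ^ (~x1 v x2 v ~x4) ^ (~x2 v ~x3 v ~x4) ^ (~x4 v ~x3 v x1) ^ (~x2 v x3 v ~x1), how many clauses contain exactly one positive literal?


A definite clause has exactly one positive literal.
Clause 1: 2 positive -> not definite
Clause 2: 1 positive -> definite
Clause 3: 0 positive -> not definite
Clause 4: 1 positive -> definite
Clause 5: 1 positive -> definite
Definite clause count = 3.

3


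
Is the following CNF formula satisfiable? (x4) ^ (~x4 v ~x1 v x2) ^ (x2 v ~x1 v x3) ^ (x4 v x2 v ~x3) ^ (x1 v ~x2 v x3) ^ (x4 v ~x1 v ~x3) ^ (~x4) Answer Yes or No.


Check all 16 possible truth assignments.
Number of satisfying assignments found: 0.
The formula is unsatisfiable.

No


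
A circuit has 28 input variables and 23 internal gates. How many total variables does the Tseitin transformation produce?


The Tseitin transformation introduces one auxiliary variable per gate.
Total variables = inputs + gates = 28 + 23 = 51.

51


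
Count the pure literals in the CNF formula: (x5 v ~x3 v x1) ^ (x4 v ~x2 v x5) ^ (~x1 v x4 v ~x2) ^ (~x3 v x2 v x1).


A pure literal appears in only one polarity across all clauses.
Pure literals: x3 (negative only), x4 (positive only), x5 (positive only).
Count = 3.

3


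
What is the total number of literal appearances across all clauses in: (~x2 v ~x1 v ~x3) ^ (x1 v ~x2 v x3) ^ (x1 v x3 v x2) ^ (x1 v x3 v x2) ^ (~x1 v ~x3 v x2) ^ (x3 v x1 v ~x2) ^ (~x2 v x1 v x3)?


Clause lengths: 3, 3, 3, 3, 3, 3, 3.
Sum = 3 + 3 + 3 + 3 + 3 + 3 + 3 = 21.

21


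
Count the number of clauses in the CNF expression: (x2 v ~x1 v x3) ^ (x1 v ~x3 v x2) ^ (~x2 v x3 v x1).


Each group enclosed in parentheses joined by ^ is one clause.
Counting the conjuncts: 3 clauses.

3


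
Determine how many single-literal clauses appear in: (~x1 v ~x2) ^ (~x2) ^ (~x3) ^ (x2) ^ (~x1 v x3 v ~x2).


A unit clause contains exactly one literal.
Unit clauses found: (~x2), (~x3), (x2).
Count = 3.

3


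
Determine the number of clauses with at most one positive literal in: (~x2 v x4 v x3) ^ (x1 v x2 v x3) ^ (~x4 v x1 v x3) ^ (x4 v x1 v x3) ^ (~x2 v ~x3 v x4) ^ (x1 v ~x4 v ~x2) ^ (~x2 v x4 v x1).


A Horn clause has at most one positive literal.
Clause 1: 2 positive lit(s) -> not Horn
Clause 2: 3 positive lit(s) -> not Horn
Clause 3: 2 positive lit(s) -> not Horn
Clause 4: 3 positive lit(s) -> not Horn
Clause 5: 1 positive lit(s) -> Horn
Clause 6: 1 positive lit(s) -> Horn
Clause 7: 2 positive lit(s) -> not Horn
Total Horn clauses = 2.

2


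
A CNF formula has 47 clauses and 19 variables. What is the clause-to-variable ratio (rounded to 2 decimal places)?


Clause-to-variable ratio = clauses / variables.
47 / 19 = 2.47.

2.47


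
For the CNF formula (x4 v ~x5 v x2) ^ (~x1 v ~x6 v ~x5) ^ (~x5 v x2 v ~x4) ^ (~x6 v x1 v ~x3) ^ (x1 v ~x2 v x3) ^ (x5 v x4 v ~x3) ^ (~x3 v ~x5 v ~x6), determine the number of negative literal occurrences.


Scan each clause for negated literals.
Clause 1: 1 negative; Clause 2: 3 negative; Clause 3: 2 negative; Clause 4: 2 negative; Clause 5: 1 negative; Clause 6: 1 negative; Clause 7: 3 negative.
Total negative literal occurrences = 13.

13


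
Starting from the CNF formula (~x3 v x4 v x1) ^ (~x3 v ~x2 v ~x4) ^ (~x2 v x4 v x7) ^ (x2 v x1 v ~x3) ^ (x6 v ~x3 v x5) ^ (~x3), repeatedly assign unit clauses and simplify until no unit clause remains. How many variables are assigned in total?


Unit propagation repeatedly assigns the literal in any unit clause, then simplifies.
Assignments in order: x3 = F.
No further unit clauses remain.
Total variables assigned = 1.

1


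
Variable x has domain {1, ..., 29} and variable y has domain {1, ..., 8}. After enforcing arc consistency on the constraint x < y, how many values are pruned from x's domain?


For the constraint x < y, x needs a supporting value in y's domain.
x can be at most 7 (one less than y's maximum).
Valid x values from domain: 7 out of 29.
Pruned = 29 - 7 = 22.

22


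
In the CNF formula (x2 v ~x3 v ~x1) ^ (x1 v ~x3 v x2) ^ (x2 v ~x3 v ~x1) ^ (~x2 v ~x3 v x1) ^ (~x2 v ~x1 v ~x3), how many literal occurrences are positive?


Scan each clause for unnegated literals.
Clause 1: 1 positive; Clause 2: 2 positive; Clause 3: 1 positive; Clause 4: 1 positive; Clause 5: 0 positive.
Total positive literal occurrences = 5.

5


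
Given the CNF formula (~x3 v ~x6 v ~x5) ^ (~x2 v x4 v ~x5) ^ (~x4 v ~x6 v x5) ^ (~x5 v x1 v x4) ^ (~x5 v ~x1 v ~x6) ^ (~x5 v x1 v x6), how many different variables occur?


Identify each distinct variable in the formula.
Variables found: x1, x2, x3, x4, x5, x6.
Total distinct variables = 6.

6


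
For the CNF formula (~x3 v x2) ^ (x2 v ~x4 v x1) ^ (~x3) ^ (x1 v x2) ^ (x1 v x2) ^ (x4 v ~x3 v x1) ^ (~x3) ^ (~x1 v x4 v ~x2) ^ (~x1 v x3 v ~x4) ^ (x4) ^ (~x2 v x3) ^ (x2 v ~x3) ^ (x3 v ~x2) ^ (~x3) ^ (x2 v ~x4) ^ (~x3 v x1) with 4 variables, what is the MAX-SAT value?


Enumerate all 16 truth assignments.
For each, count how many of the 16 clauses are satisfied.
The formula is not fully satisfiable, so the maximum is below 16.
Maximum simultaneously satisfiable clauses = 15.

15


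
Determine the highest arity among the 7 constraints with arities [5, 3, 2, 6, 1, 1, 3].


The arities are: 5, 3, 2, 6, 1, 1, 3.
Scan for the maximum value.
Maximum arity = 6.

6


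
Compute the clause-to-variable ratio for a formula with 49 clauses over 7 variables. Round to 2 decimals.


Clause-to-variable ratio = clauses / variables.
49 / 7 = 7.0.

7.0


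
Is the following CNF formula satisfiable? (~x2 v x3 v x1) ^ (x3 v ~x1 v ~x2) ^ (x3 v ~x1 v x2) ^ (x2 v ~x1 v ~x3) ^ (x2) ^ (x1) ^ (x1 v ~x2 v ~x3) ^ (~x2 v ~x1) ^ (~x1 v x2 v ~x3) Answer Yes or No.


Check all 8 possible truth assignments.
Number of satisfying assignments found: 0.
The formula is unsatisfiable.

No


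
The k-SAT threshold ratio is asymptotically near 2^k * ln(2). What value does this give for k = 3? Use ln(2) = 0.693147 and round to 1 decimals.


Using the asymptotic formula: threshold ~ 2^k * ln(2).
2^3 = 8.
8 * 0.693147 = 5.5.

5.5


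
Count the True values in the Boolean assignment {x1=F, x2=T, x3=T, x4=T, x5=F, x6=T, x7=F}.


The weight is the number of variables assigned True.
True variables: x2, x3, x4, x6.
Weight = 4.

4


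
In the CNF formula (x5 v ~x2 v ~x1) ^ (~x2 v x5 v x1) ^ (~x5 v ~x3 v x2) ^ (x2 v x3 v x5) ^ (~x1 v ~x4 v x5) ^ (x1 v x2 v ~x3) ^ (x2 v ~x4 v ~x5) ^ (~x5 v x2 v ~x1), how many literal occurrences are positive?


Scan each clause for unnegated literals.
Clause 1: 1 positive; Clause 2: 2 positive; Clause 3: 1 positive; Clause 4: 3 positive; Clause 5: 1 positive; Clause 6: 2 positive; Clause 7: 1 positive; Clause 8: 1 positive.
Total positive literal occurrences = 12.

12


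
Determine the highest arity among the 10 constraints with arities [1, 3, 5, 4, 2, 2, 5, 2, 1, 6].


The arities are: 1, 3, 5, 4, 2, 2, 5, 2, 1, 6.
Scan for the maximum value.
Maximum arity = 6.

6


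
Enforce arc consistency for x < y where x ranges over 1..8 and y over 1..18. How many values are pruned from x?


For the constraint x < y, x needs a supporting value in y's domain.
x can be at most 17 (one less than y's maximum).
Valid x values from domain: 8 out of 8.
Pruned = 8 - 8 = 0.

0


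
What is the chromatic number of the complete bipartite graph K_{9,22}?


K_{9,22} is bipartite by definition: the two parts are independent sets, with every edge crossing between them.
Color all vertices in one part with color 1 and all vertices in the other part with color 2.
Since the graph has at least one edge, one color does not suffice.
Chromatic number = 2.

2


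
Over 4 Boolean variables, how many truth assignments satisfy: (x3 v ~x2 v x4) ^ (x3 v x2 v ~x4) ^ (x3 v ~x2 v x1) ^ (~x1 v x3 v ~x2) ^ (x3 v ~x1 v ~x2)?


Enumerate all 16 truth assignments over 4 variables.
Test each against every clause.
Satisfying assignments found: 10.

10


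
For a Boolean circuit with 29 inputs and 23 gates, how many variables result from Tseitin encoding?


The Tseitin transformation introduces one auxiliary variable per gate.
Total variables = inputs + gates = 29 + 23 = 52.

52


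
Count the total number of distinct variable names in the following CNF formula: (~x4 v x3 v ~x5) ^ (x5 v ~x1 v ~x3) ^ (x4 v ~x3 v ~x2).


Identify each distinct variable in the formula.
Variables found: x1, x2, x3, x4, x5.
Total distinct variables = 5.

5


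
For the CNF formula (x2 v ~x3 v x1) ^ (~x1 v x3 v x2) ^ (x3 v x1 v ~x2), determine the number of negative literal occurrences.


Scan each clause for negated literals.
Clause 1: 1 negative; Clause 2: 1 negative; Clause 3: 1 negative.
Total negative literal occurrences = 3.

3


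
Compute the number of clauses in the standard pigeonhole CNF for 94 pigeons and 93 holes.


The PHP encoding has two parts:
1) At-least-one-hole clauses: 94 (one per pigeon, each with 93 literals).
2) At-most-one-pigeon-per-hole clauses: 93 holes * C(94,2) = 93 * 4371 = 406503.
Total clauses = 94 + 406503 = 406597.

406597


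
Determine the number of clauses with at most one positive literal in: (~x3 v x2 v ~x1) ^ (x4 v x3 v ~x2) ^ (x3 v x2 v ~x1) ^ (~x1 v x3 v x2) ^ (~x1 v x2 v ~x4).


A Horn clause has at most one positive literal.
Clause 1: 1 positive lit(s) -> Horn
Clause 2: 2 positive lit(s) -> not Horn
Clause 3: 2 positive lit(s) -> not Horn
Clause 4: 2 positive lit(s) -> not Horn
Clause 5: 1 positive lit(s) -> Horn
Total Horn clauses = 2.

2


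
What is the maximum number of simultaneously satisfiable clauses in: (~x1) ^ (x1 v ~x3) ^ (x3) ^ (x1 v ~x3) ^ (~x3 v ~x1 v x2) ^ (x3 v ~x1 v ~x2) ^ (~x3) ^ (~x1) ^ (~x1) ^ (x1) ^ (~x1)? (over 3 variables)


Enumerate all 8 truth assignments.
For each, count how many of the 11 clauses are satisfied.
The formula is not fully satisfiable, so the maximum is below 11.
Maximum simultaneously satisfiable clauses = 9.

9


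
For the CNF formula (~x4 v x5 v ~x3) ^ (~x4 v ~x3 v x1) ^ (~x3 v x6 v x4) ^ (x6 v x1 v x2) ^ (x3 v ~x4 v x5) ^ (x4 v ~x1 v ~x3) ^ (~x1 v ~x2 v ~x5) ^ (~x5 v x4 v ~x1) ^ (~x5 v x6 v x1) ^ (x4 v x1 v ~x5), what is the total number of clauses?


Each group enclosed in parentheses joined by ^ is one clause.
Counting the conjuncts: 10 clauses.

10


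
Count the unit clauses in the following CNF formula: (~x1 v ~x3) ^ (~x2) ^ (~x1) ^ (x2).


A unit clause contains exactly one literal.
Unit clauses found: (~x2), (~x1), (x2).
Count = 3.

3


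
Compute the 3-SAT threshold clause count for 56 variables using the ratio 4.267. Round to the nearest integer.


The 3-SAT phase transition occurs at approximately 4.267 clauses per variable.
m = 4.267 * 56 = 238.952.
Rounded to nearest integer: 239.

239


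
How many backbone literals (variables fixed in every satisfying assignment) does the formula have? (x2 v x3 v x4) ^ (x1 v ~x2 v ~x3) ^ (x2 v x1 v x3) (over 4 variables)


Find all satisfying assignments: 11 model(s).
Check which variables have the same value in every model.
No variable is fixed across all models.
Backbone size = 0.

0


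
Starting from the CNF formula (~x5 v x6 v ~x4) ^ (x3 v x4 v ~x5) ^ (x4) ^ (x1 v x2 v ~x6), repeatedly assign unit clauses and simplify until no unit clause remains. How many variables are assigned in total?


Unit propagation repeatedly assigns the literal in any unit clause, then simplifies.
Assignments in order: x4 = T.
No further unit clauses remain.
Total variables assigned = 1.

1


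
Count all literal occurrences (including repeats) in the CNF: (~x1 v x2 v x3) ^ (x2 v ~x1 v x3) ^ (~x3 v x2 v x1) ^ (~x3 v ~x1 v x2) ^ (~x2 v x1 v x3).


Clause lengths: 3, 3, 3, 3, 3.
Sum = 3 + 3 + 3 + 3 + 3 = 15.

15


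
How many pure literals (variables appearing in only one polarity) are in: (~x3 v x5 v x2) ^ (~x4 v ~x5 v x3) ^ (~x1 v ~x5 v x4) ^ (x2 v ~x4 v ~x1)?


A pure literal appears in only one polarity across all clauses.
Pure literals: x1 (negative only), x2 (positive only).
Count = 2.

2


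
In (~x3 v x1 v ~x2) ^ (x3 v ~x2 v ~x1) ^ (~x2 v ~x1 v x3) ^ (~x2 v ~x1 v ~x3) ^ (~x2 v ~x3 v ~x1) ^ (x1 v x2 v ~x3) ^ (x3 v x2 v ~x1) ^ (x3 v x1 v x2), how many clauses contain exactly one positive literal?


A definite clause has exactly one positive literal.
Clause 1: 1 positive -> definite
Clause 2: 1 positive -> definite
Clause 3: 1 positive -> definite
Clause 4: 0 positive -> not definite
Clause 5: 0 positive -> not definite
Clause 6: 2 positive -> not definite
Clause 7: 2 positive -> not definite
Clause 8: 3 positive -> not definite
Definite clause count = 3.

3


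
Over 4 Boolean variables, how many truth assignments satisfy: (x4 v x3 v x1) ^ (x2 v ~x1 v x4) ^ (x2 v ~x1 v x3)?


Enumerate all 16 truth assignments over 4 variables.
Test each against every clause.
Satisfying assignments found: 11.

11


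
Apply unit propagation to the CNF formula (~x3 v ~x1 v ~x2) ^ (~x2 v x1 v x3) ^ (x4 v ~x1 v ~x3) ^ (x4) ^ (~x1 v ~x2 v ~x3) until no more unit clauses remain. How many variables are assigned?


Unit propagation repeatedly assigns the literal in any unit clause, then simplifies.
Assignments in order: x4 = T.
No further unit clauses remain.
Total variables assigned = 1.

1


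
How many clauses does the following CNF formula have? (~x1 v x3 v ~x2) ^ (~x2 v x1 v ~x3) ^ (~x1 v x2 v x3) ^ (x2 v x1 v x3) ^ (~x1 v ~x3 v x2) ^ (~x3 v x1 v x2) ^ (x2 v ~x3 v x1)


Each group enclosed in parentheses joined by ^ is one clause.
Counting the conjuncts: 7 clauses.

7


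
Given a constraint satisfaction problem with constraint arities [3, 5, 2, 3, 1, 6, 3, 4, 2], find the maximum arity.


The arities are: 3, 5, 2, 3, 1, 6, 3, 4, 2.
Scan for the maximum value.
Maximum arity = 6.

6


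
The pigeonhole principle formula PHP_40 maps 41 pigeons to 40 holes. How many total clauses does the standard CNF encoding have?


The PHP encoding has two parts:
1) At-least-one-hole clauses: 41 (one per pigeon, each with 40 literals).
2) At-most-one-pigeon-per-hole clauses: 40 holes * C(41,2) = 40 * 820 = 32800.
Total clauses = 41 + 32800 = 32841.

32841


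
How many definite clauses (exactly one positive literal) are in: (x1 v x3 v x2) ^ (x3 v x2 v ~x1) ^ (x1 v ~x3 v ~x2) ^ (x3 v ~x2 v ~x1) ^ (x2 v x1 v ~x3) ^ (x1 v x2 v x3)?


A definite clause has exactly one positive literal.
Clause 1: 3 positive -> not definite
Clause 2: 2 positive -> not definite
Clause 3: 1 positive -> definite
Clause 4: 1 positive -> definite
Clause 5: 2 positive -> not definite
Clause 6: 3 positive -> not definite
Definite clause count = 2.

2


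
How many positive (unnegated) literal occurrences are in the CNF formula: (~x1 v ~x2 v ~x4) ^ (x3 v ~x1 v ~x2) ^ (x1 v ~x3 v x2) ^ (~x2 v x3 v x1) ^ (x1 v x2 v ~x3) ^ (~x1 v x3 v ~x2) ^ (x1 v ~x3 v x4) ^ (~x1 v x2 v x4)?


Scan each clause for unnegated literals.
Clause 1: 0 positive; Clause 2: 1 positive; Clause 3: 2 positive; Clause 4: 2 positive; Clause 5: 2 positive; Clause 6: 1 positive; Clause 7: 2 positive; Clause 8: 2 positive.
Total positive literal occurrences = 12.

12


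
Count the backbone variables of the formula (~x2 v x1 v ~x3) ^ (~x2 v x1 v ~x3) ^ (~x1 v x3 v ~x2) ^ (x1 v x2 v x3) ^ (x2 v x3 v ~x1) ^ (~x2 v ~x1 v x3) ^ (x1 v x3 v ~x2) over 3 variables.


Find all satisfying assignments: 3 model(s).
Check which variables have the same value in every model.
Fixed variables: x3=T.
Backbone size = 1.

1


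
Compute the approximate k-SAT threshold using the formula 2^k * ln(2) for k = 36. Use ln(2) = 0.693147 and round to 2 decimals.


Using the asymptotic formula: threshold ~ 2^k * ln(2).
2^36 = 68719476736.
68719476736 * 0.693147 = 47632699141.13.

47632699141.13


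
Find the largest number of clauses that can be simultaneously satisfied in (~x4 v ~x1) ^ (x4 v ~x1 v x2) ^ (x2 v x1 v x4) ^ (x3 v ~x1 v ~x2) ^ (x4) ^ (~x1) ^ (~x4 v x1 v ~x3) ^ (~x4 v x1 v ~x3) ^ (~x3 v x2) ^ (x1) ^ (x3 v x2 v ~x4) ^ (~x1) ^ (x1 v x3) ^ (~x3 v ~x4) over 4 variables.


Enumerate all 16 truth assignments.
For each, count how many of the 14 clauses are satisfied.
The formula is not fully satisfiable, so the maximum is below 14.
Maximum simultaneously satisfiable clauses = 12.

12


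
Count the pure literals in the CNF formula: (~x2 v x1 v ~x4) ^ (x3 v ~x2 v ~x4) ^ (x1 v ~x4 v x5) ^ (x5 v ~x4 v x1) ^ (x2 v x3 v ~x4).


A pure literal appears in only one polarity across all clauses.
Pure literals: x1 (positive only), x3 (positive only), x4 (negative only), x5 (positive only).
Count = 4.

4


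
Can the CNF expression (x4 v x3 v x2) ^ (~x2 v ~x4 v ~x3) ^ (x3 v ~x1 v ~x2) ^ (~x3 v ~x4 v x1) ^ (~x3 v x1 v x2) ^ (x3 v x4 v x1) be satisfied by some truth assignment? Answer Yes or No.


Check all 16 possible truth assignments.
Number of satisfying assignments found: 7.
The formula is satisfiable.

Yes


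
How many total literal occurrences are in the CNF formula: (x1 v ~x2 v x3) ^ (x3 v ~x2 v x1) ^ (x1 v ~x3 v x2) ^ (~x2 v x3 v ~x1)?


Clause lengths: 3, 3, 3, 3.
Sum = 3 + 3 + 3 + 3 = 12.

12


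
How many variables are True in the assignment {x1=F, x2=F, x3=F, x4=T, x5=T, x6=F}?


The weight is the number of variables assigned True.
True variables: x4, x5.
Weight = 2.

2


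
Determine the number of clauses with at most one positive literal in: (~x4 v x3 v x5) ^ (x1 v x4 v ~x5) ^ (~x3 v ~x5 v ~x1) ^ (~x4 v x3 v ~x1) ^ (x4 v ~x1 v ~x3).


A Horn clause has at most one positive literal.
Clause 1: 2 positive lit(s) -> not Horn
Clause 2: 2 positive lit(s) -> not Horn
Clause 3: 0 positive lit(s) -> Horn
Clause 4: 1 positive lit(s) -> Horn
Clause 5: 1 positive lit(s) -> Horn
Total Horn clauses = 3.

3


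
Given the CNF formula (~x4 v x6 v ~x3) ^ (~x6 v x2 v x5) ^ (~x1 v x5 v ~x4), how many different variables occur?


Identify each distinct variable in the formula.
Variables found: x1, x2, x3, x4, x5, x6.
Total distinct variables = 6.

6


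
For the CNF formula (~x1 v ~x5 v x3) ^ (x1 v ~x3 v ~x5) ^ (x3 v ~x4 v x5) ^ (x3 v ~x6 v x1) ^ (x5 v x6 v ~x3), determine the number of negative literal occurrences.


Scan each clause for negated literals.
Clause 1: 2 negative; Clause 2: 2 negative; Clause 3: 1 negative; Clause 4: 1 negative; Clause 5: 1 negative.
Total negative literal occurrences = 7.

7


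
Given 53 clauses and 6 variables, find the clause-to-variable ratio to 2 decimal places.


Clause-to-variable ratio = clauses / variables.
53 / 6 = 8.83.

8.83


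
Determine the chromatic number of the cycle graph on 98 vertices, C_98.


A cycle on an even number of vertices is bipartite: alternate two colors around the cycle.
Since 98 is even, two colors suffice, and at least two are needed because the graph has edges.
Chromatic number = 2.

2


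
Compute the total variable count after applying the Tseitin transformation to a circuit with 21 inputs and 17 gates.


The Tseitin transformation introduces one auxiliary variable per gate.
Total variables = inputs + gates = 21 + 17 = 38.

38


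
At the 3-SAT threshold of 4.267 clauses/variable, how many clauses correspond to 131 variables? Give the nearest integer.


The 3-SAT phase transition occurs at approximately 4.267 clauses per variable.
m = 4.267 * 131 = 558.977.
Rounded to nearest integer: 559.

559


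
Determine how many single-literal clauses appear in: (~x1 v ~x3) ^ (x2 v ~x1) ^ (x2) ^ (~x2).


A unit clause contains exactly one literal.
Unit clauses found: (x2), (~x2).
Count = 2.

2


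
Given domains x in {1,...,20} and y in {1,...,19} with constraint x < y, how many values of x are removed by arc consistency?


For the constraint x < y, x needs a supporting value in y's domain.
x can be at most 18 (one less than y's maximum).
Valid x values from domain: 18 out of 20.
Pruned = 20 - 18 = 2.

2


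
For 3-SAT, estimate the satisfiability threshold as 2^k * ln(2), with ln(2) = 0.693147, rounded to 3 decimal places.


Using the asymptotic formula: threshold ~ 2^k * ln(2).
2^3 = 8.
8 * 0.693147 = 5.545.

5.545


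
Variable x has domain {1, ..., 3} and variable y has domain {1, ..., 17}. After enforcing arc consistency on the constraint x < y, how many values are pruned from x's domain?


For the constraint x < y, x needs a supporting value in y's domain.
x can be at most 16 (one less than y's maximum).
Valid x values from domain: 3 out of 3.
Pruned = 3 - 3 = 0.

0


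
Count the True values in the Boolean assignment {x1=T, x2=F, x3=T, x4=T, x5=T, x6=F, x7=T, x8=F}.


The weight is the number of variables assigned True.
True variables: x1, x3, x4, x5, x7.
Weight = 5.

5


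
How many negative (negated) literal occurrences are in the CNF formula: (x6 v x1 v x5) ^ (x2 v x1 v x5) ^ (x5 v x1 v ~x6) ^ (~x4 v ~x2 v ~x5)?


Scan each clause for negated literals.
Clause 1: 0 negative; Clause 2: 0 negative; Clause 3: 1 negative; Clause 4: 3 negative.
Total negative literal occurrences = 4.

4


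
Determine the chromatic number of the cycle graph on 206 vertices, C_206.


A cycle on an even number of vertices is bipartite: alternate two colors around the cycle.
Since 206 is even, two colors suffice, and at least two are needed because the graph has edges.
Chromatic number = 2.

2


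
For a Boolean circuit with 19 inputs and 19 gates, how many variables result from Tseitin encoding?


The Tseitin transformation introduces one auxiliary variable per gate.
Total variables = inputs + gates = 19 + 19 = 38.

38


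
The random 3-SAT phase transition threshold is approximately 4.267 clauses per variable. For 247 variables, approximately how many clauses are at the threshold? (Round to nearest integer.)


The 3-SAT phase transition occurs at approximately 4.267 clauses per variable.
m = 4.267 * 247 = 1053.949.
Rounded to nearest integer: 1054.

1054


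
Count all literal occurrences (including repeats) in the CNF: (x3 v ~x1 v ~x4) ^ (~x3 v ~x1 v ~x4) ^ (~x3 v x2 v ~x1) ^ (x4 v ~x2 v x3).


Clause lengths: 3, 3, 3, 3.
Sum = 3 + 3 + 3 + 3 = 12.

12


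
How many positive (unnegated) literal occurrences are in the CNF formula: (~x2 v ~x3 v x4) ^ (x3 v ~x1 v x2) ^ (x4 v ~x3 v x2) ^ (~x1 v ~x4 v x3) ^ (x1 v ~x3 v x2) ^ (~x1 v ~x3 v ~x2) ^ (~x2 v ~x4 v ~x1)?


Scan each clause for unnegated literals.
Clause 1: 1 positive; Clause 2: 2 positive; Clause 3: 2 positive; Clause 4: 1 positive; Clause 5: 2 positive; Clause 6: 0 positive; Clause 7: 0 positive.
Total positive literal occurrences = 8.

8


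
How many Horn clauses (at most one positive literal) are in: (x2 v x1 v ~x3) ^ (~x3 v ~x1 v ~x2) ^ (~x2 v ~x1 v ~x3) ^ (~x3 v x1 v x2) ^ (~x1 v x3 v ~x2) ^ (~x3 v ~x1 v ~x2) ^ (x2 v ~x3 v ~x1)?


A Horn clause has at most one positive literal.
Clause 1: 2 positive lit(s) -> not Horn
Clause 2: 0 positive lit(s) -> Horn
Clause 3: 0 positive lit(s) -> Horn
Clause 4: 2 positive lit(s) -> not Horn
Clause 5: 1 positive lit(s) -> Horn
Clause 6: 0 positive lit(s) -> Horn
Clause 7: 1 positive lit(s) -> Horn
Total Horn clauses = 5.

5


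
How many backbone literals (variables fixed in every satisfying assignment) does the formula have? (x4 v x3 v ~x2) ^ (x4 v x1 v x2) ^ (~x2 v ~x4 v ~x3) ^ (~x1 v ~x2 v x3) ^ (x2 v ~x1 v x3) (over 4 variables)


Find all satisfying assignments: 7 model(s).
Check which variables have the same value in every model.
No variable is fixed across all models.
Backbone size = 0.

0


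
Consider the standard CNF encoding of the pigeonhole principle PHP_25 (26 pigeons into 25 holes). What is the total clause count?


The PHP encoding has two parts:
1) At-least-one-hole clauses: 26 (one per pigeon, each with 25 literals).
2) At-most-one-pigeon-per-hole clauses: 25 holes * C(26,2) = 25 * 325 = 8125.
Total clauses = 26 + 8125 = 8151.

8151


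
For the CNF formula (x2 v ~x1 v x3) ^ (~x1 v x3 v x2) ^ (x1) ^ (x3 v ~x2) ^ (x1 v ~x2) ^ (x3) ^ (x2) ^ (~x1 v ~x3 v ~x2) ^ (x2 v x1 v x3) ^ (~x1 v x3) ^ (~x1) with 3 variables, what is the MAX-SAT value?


Enumerate all 8 truth assignments.
For each, count how many of the 11 clauses are satisfied.
The formula is not fully satisfiable, so the maximum is below 11.
Maximum simultaneously satisfiable clauses = 9.

9


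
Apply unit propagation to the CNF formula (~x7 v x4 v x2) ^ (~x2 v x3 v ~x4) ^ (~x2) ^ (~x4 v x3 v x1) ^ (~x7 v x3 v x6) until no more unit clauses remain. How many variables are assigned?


Unit propagation repeatedly assigns the literal in any unit clause, then simplifies.
Assignments in order: x2 = F.
No further unit clauses remain.
Total variables assigned = 1.

1


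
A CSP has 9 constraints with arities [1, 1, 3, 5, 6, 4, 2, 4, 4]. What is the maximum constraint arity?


The arities are: 1, 1, 3, 5, 6, 4, 2, 4, 4.
Scan for the maximum value.
Maximum arity = 6.

6


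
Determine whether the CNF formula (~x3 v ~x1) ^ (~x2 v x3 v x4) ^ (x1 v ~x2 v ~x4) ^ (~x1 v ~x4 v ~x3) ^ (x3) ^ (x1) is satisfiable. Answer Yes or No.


Check all 16 possible truth assignments.
Number of satisfying assignments found: 0.
The formula is unsatisfiable.

No


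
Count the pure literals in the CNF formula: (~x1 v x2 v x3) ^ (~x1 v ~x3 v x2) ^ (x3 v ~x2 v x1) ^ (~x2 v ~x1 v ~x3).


A pure literal appears in only one polarity across all clauses.
No pure literals found.
Count = 0.

0


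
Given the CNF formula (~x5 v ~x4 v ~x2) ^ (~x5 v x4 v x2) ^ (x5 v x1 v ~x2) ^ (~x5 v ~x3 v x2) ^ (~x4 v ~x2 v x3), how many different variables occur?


Identify each distinct variable in the formula.
Variables found: x1, x2, x3, x4, x5.
Total distinct variables = 5.

5


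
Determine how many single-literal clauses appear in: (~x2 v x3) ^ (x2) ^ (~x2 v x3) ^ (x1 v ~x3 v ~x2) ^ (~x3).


A unit clause contains exactly one literal.
Unit clauses found: (x2), (~x3).
Count = 2.

2


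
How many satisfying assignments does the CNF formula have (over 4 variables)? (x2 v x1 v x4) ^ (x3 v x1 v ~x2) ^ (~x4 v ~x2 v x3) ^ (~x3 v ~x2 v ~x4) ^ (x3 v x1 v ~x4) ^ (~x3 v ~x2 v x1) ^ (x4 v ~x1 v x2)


Enumerate all 16 truth assignments over 4 variables.
Test each against every clause.
Satisfying assignments found: 5.

5


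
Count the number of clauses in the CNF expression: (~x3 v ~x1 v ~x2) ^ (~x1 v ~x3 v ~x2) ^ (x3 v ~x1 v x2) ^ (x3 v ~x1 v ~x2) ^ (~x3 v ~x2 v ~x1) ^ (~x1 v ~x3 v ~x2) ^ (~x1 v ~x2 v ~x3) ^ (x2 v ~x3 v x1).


Each group enclosed in parentheses joined by ^ is one clause.
Counting the conjuncts: 8 clauses.

8


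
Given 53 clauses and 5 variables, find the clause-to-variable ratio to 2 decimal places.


Clause-to-variable ratio = clauses / variables.
53 / 5 = 10.6.

10.6


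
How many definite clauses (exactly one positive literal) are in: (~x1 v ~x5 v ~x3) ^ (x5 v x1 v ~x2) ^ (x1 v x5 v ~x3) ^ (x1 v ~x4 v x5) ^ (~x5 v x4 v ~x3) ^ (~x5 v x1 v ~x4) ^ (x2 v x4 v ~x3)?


A definite clause has exactly one positive literal.
Clause 1: 0 positive -> not definite
Clause 2: 2 positive -> not definite
Clause 3: 2 positive -> not definite
Clause 4: 2 positive -> not definite
Clause 5: 1 positive -> definite
Clause 6: 1 positive -> definite
Clause 7: 2 positive -> not definite
Definite clause count = 2.

2


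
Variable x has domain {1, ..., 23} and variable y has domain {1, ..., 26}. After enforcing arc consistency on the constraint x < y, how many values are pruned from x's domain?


For the constraint x < y, x needs a supporting value in y's domain.
x can be at most 25 (one less than y's maximum).
Valid x values from domain: 23 out of 23.
Pruned = 23 - 23 = 0.

0


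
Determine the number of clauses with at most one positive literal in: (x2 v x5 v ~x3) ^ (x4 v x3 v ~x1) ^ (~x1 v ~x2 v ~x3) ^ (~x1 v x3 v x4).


A Horn clause has at most one positive literal.
Clause 1: 2 positive lit(s) -> not Horn
Clause 2: 2 positive lit(s) -> not Horn
Clause 3: 0 positive lit(s) -> Horn
Clause 4: 2 positive lit(s) -> not Horn
Total Horn clauses = 1.

1


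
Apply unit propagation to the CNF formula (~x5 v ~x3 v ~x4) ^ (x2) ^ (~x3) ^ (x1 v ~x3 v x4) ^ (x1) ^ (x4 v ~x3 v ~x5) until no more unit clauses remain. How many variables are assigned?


Unit propagation repeatedly assigns the literal in any unit clause, then simplifies.
Assignments in order: x2 = T, x3 = F, x1 = T.
No further unit clauses remain.
Total variables assigned = 3.

3


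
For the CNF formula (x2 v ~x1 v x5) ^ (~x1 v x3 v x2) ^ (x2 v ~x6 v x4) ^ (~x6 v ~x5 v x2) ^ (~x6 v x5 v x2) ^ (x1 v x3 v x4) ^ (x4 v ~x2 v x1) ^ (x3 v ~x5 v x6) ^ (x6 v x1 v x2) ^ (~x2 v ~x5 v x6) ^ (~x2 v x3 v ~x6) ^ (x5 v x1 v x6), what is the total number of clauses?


Each group enclosed in parentheses joined by ^ is one clause.
Counting the conjuncts: 12 clauses.

12


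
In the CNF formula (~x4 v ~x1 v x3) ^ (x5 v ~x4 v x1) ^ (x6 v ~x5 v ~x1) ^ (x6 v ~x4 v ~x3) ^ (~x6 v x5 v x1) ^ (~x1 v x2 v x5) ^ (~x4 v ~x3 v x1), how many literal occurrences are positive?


Scan each clause for unnegated literals.
Clause 1: 1 positive; Clause 2: 2 positive; Clause 3: 1 positive; Clause 4: 1 positive; Clause 5: 2 positive; Clause 6: 2 positive; Clause 7: 1 positive.
Total positive literal occurrences = 10.

10


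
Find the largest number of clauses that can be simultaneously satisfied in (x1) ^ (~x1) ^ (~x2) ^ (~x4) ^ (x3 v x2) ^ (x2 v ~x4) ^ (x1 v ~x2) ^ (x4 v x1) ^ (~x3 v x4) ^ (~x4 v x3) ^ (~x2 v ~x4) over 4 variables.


Enumerate all 16 truth assignments.
For each, count how many of the 11 clauses are satisfied.
The formula is not fully satisfiable, so the maximum is below 11.
Maximum simultaneously satisfiable clauses = 9.

9


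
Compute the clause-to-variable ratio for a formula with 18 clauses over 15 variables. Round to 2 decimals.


Clause-to-variable ratio = clauses / variables.
18 / 15 = 1.2.

1.2


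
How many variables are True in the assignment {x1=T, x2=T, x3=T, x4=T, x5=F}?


The weight is the number of variables assigned True.
True variables: x1, x2, x3, x4.
Weight = 4.

4


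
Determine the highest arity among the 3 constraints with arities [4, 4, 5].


The arities are: 4, 4, 5.
Scan for the maximum value.
Maximum arity = 5.

5


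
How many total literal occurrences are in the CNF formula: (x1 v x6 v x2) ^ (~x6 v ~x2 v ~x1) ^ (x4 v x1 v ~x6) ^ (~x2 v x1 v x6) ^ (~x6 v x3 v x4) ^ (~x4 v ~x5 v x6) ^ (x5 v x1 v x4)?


Clause lengths: 3, 3, 3, 3, 3, 3, 3.
Sum = 3 + 3 + 3 + 3 + 3 + 3 + 3 = 21.

21


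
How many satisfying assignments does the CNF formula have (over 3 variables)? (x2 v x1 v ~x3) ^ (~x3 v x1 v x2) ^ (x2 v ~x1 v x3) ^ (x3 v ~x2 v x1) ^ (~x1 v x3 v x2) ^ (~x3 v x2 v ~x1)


Enumerate all 8 truth assignments over 3 variables.
Test each against every clause.
Satisfying assignments found: 4.

4


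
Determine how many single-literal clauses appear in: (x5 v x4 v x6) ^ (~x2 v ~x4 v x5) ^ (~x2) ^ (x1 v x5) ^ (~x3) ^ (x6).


A unit clause contains exactly one literal.
Unit clauses found: (~x2), (~x3), (x6).
Count = 3.

3


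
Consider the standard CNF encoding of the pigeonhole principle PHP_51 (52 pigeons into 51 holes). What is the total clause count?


The PHP encoding has two parts:
1) At-least-one-hole clauses: 52 (one per pigeon, each with 51 literals).
2) At-most-one-pigeon-per-hole clauses: 51 holes * C(52,2) = 51 * 1326 = 67626.
Total clauses = 52 + 67626 = 67678.

67678


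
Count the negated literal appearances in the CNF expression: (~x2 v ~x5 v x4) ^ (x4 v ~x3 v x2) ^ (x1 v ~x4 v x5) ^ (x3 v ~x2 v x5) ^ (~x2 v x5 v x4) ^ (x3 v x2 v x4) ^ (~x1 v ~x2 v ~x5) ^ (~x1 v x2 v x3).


Scan each clause for negated literals.
Clause 1: 2 negative; Clause 2: 1 negative; Clause 3: 1 negative; Clause 4: 1 negative; Clause 5: 1 negative; Clause 6: 0 negative; Clause 7: 3 negative; Clause 8: 1 negative.
Total negative literal occurrences = 10.

10


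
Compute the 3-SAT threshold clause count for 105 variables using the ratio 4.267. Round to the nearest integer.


The 3-SAT phase transition occurs at approximately 4.267 clauses per variable.
m = 4.267 * 105 = 448.035.
Rounded to nearest integer: 448.

448


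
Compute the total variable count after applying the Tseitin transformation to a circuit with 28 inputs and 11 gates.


The Tseitin transformation introduces one auxiliary variable per gate.
Total variables = inputs + gates = 28 + 11 = 39.

39


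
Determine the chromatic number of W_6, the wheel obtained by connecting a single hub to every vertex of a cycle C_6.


W_6 consists of the cycle C_6 together with a hub vertex adjacent to every cycle vertex.
The cycle C_6 needs 2 colors (even cycle -> 2).
The hub is adjacent to every cycle vertex, so it must receive a new color distinct from all of them.
Chromatic number = 2 + 1 = 3.

3


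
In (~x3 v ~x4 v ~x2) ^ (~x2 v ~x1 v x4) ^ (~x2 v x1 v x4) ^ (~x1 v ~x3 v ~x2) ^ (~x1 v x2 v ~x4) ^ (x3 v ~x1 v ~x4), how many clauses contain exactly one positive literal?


A definite clause has exactly one positive literal.
Clause 1: 0 positive -> not definite
Clause 2: 1 positive -> definite
Clause 3: 2 positive -> not definite
Clause 4: 0 positive -> not definite
Clause 5: 1 positive -> definite
Clause 6: 1 positive -> definite
Definite clause count = 3.

3


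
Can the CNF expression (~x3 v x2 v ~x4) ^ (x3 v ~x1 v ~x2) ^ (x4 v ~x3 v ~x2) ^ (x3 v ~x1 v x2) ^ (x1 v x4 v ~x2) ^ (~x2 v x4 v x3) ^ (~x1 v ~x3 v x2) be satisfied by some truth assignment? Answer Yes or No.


Check all 16 possible truth assignments.
Number of satisfying assignments found: 6.
The formula is satisfiable.

Yes


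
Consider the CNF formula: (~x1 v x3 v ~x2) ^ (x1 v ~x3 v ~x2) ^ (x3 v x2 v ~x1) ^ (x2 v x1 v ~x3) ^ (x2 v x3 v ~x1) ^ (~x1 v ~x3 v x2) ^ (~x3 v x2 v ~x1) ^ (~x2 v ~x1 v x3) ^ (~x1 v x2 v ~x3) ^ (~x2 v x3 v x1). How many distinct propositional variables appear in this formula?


Identify each distinct variable in the formula.
Variables found: x1, x2, x3.
Total distinct variables = 3.

3


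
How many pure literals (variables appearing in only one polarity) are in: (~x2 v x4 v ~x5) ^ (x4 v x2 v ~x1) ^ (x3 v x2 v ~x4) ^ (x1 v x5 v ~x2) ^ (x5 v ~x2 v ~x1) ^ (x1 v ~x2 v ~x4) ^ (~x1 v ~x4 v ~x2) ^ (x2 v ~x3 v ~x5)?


A pure literal appears in only one polarity across all clauses.
No pure literals found.
Count = 0.

0


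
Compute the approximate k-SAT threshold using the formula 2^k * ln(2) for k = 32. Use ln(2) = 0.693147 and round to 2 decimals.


Using the asymptotic formula: threshold ~ 2^k * ln(2).
2^32 = 4294967296.
4294967296 * 0.693147 = 2977043696.32.

2977043696.32


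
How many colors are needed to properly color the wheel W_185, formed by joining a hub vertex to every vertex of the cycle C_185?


W_185 consists of the cycle C_185 together with a hub vertex adjacent to every cycle vertex.
The cycle C_185 needs 3 colors (odd cycle -> 3).
The hub is adjacent to every cycle vertex, so it must receive a new color distinct from all of them.
Chromatic number = 3 + 1 = 4.

4


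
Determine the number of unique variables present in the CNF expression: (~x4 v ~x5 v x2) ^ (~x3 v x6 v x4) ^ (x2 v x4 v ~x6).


Identify each distinct variable in the formula.
Variables found: x2, x3, x4, x5, x6.
Total distinct variables = 5.

5


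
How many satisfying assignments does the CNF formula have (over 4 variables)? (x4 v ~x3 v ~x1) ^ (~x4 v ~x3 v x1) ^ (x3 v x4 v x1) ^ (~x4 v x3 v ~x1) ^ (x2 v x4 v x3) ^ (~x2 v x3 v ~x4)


Enumerate all 16 truth assignments over 4 variables.
Test each against every clause.
Satisfying assignments found: 6.

6
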